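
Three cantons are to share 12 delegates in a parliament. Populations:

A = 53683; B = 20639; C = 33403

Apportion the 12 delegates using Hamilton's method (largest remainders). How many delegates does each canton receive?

The standard divisor is 107725/12 ≈ 8977.083.
Standard quotas: A 5.9800, B 2.2991, C 3.7209.
Lower quotas: A 5, B 2, C 3 (sum 10, leaving 2 seats).
Remainders in descending order: A 0.9800, C 0.7209, B 0.2991.
The surplus seats go to A, C.

A 6, B 2, C 4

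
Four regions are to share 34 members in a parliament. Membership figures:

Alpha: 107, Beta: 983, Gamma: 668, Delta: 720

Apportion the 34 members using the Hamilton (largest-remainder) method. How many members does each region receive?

Alpha=1, Beta=14, Gamma=9, Delta=10

Total 2478; standard divisor 2478/34 ≈ 72.882.
Standard quotas: Alpha 1.468, Beta 13.487, Gamma 9.165, Delta 9.879.
Lower quotas: Alpha 1, Beta 13, Gamma 9, Delta 9 (sum 32, leaving 2 seats).
Remainders in descending order: Delta 0.879, Beta 0.487, Alpha 0.468, Gamma 0.165.
The surplus seats go to Delta, Beta.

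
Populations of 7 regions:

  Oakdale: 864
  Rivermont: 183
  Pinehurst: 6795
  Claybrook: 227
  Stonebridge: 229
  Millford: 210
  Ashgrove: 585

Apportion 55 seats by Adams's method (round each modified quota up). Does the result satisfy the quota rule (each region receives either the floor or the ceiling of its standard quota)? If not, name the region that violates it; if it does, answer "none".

Pinehurst

Standard quotas: Oakdale 5.226, Rivermont 1.107, Pinehurst 41.100, Claybrook 1.373, Stonebridge 1.385, Millford 1.270, Ashgrove 3.538.
Adams allocation: Oakdale 5, Rivermont 2, Pinehurst 38, Claybrook 2, Stonebridge 2, Millford 2, Ashgrove 4.
Pinehurst has quota 41.100 (lower 41, upper 42) but receives 38 — outside the quota interval.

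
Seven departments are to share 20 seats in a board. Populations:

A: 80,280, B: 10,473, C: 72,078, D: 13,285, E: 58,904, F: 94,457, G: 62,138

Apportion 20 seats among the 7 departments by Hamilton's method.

The standard divisor is 391615/20 ≈ 19580.75.
Standard quotas: A 4.0999, B 0.5349, C 3.6811, D 0.6785, E 3.0083, F 4.8240, G 3.1734.
Lower quotas: A 4, B 0, C 3, D 0, E 3, F 4, G 3 (sum 17, leaving 3 seats).
Remainders in descending order: F 0.8240, C 0.6811, D 0.6785, B 0.5349, G 0.1734, A 0.0999, E 0.0083.
The surplus seats go to F, C, D.

A 4; B 0; C 4; D 1; E 3; F 5; G 3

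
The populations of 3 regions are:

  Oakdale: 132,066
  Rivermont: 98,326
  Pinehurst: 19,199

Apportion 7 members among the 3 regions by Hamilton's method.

Total 249591; standard divisor 249591/7 ≈ 35655.857.
Standard quotas: Oakdale 3.7039, Rivermont 2.7576, Pinehurst 0.5385.
Lower quotas: Oakdale 3, Rivermont 2, Pinehurst 0 (sum 5, leaving 2 seats).
Remainders in descending order: Rivermont 0.7576, Oakdale 0.7039, Pinehurst 0.5385.
Largest remainders: Rivermont, Oakdale receive the extra seats.

Oakdale 4; Rivermont 3; Pinehurst 0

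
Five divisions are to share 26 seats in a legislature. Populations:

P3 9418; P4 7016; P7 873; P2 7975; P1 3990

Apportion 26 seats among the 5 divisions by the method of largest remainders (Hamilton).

The standard divisor is 29272/26 ≈ 1125.846.
Standard quotas: P3 8.3653, P4 6.2318, P7 0.7754, P2 7.0836, P1 3.5440.
Lower quotas: P3 8, P4 6, P7 0, P2 7, P1 3 (sum 24, leaving 2 seats).
Remainders in descending order: P7 0.7754, P1 0.5440, P3 0.3653, P4 0.2318, P2 0.0836.
The surplus seats go to P7, P1.

P3=8, P4=6, P7=1, P2=7, P1=4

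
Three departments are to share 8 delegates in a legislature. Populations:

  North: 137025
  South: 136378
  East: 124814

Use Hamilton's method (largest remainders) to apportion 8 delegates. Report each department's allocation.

North: 3, South: 3, East: 2

Total 398217; standard divisor 398217/8 ≈ 49777.125.
Standard quotas: North 2.7528, South 2.7398, East 2.5075.
Lower quotas: North 2, South 2, East 2 (sum 6, leaving 2 seats).
Remainders in descending order: North 0.7528, South 0.7398, East 0.5075.
Largest remainders: North, South receive the extra seats.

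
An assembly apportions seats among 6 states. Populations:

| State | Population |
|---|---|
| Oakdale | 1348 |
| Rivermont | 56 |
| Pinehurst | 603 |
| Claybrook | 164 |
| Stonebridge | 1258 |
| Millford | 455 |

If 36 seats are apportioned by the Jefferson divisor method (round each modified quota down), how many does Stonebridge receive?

Standard divisor 3884/36 ≈ 107.889; standard quotas: Oakdale 12.494, Rivermont 0.519, Pinehurst 5.589, Claybrook 1.520, Stonebridge 11.660, Millford 4.217.
Rounding down gives 12, 0, 5, 1, 11, 4 = 33 seats, so the divisor must be adjusted.
With modified divisor 100: modified quotas Oakdale 13.480, Rivermont 0.560, Pinehurst 6.030, Claybrook 1.640, Stonebridge 12.580, Millford 4.550.
Rounding down: Oakdale 13, Rivermont 0, Pinehurst 6, Claybrook 1, Stonebridge 12, Millford 4 (total 36).
Stonebridge receives 12.

12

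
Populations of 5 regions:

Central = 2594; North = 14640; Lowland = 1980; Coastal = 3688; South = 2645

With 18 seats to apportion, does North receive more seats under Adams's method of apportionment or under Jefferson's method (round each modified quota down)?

Adams: Central 2, North 9, Lowland 2, Coastal 3, South 2.
Jefferson: Central 2, North 11, Lowland 1, Coastal 2, South 2.
North gets 9 under Adams and 11 under Jefferson.

Jefferson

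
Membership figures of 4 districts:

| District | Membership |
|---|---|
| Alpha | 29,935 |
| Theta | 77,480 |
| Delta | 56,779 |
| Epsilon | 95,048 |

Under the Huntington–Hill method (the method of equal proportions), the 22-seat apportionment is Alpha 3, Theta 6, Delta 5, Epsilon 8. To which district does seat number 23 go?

Priority for the next seat is population ÷ (√(s·(s+1))).
Priorities: Alpha 8641.490, Theta 11955.424, Delta 10366.380, Epsilon 11201.514.
Highest priority: Theta.

Theta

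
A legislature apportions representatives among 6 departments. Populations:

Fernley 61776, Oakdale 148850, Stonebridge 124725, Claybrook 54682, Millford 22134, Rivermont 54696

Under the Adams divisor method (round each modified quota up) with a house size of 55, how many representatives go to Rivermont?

7

Standard divisor 466863/55 ≈ 8488.418; standard quotas: Fernley 7.278, Oakdale 17.536, Stonebridge 14.694, Claybrook 6.442, Millford 2.608, Rivermont 6.444.
Rounding up gives 8, 18, 15, 7, 3, 7 = 58 seats, so the divisor must be adjusted.
With modified divisor 9000: modified quotas Fernley 6.864, Oakdale 16.539, Stonebridge 13.858, Claybrook 6.076, Millford 2.459, Rivermont 6.077.
Rounding up: Fernley 7, Oakdale 17, Stonebridge 14, Claybrook 7, Millford 3, Rivermont 7 (total 55).
Rivermont receives 7.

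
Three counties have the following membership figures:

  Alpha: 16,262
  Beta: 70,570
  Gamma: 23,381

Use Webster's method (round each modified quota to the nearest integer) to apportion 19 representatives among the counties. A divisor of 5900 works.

Alpha: 3, Beta: 12, Gamma: 4

With modified divisor 5900: modified quotas Alpha 2.756, Beta 11.961, Gamma 3.963.
Rounding to the nearest integer: Alpha 3, Beta 12, Gamma 4 (total 19).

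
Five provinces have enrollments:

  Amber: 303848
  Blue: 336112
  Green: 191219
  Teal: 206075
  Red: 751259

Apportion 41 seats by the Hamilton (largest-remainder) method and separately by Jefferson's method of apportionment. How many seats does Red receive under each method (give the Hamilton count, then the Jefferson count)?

Hamilton: Amber 7, Blue 8, Green 4, Teal 5, Red 17.
Jefferson: Amber 7, Blue 8, Green 4, Teal 4, Red 18.
Red gets 17 under Hamilton and 18 under Jefferson.

17 and 18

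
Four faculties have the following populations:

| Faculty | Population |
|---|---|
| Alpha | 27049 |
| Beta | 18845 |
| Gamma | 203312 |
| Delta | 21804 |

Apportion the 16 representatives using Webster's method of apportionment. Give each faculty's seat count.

Alpha 2; Beta 1; Gamma 12; Delta 1

Standard divisor 271010/16 ≈ 16938.125; standard quotas: Alpha 1.597, Beta 1.113, Gamma 12.003, Delta 1.287.
Rounding to the nearest integer gives Alpha 2, Beta 1, Gamma 12, Delta 1 — total 16, matching the house size, so no adjustment is needed.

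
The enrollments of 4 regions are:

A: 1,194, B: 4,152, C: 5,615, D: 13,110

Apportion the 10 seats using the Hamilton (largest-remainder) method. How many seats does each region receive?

The standard divisor is 24071/10 ≈ 2407.1.
Standard quotas: A 0.4960, B 1.7249, C 2.3327, D 5.4464.
Lower quotas: A 0, B 1, C 2, D 5 (sum 8, leaving 2 seats).
Remainders in descending order: B 0.7249, A 0.4960, D 0.4464, C 0.3327.
The surplus seats go to B, A.

A 1, B 2, C 2, D 5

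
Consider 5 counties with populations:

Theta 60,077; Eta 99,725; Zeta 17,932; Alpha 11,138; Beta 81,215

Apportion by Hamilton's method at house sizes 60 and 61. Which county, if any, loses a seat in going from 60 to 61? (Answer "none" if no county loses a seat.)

Alpha

At 60 seats: Theta 13, Eta 22, Zeta 4, Alpha 3, Beta 18.
At 61 seats: Theta 14, Eta 23, Zeta 4, Alpha 2, Beta 18.
Alpha drops from 3 to 2.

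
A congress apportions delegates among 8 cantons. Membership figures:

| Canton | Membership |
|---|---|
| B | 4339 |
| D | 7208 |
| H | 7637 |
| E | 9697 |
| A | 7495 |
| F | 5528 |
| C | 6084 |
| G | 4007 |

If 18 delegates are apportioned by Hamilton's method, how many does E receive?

3

Total 51995; standard divisor 51995/18 ≈ 2888.611.
Standard quotas: B 1.5021, D 2.4953, H 2.6438, E 3.3570, A 2.5947, F 1.9137, C 2.1062, G 1.3872.
Lower quotas: B 1, D 2, H 2, E 3, A 2, F 1, C 2, G 1 (sum 14, leaving 4 seats).
Remainders in descending order: F 0.9137, H 0.6438, A 0.5947, B 0.5021, D 0.4953, G 0.3872, E 0.3570, C 0.1062.
Largest remainders: F, H, A, B receive the extra seats.
E receives 3.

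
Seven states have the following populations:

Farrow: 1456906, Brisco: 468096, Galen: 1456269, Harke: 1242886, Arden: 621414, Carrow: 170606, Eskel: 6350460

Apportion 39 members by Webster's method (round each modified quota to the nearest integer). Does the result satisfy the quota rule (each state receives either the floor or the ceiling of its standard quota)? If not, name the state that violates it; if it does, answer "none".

Standard quotas: Farrow 4.829, Brisco 1.551, Galen 4.827, Harke 4.119, Arden 2.060, Carrow 0.565, Eskel 21.048.
Webster allocation: Farrow 5, Brisco 2, Galen 5, Harke 4, Arden 2, Carrow 1, Eskel 20.
Eskel has quota 21.048 (lower 21, upper 22) but receives 20 — outside the quota interval.

Eskel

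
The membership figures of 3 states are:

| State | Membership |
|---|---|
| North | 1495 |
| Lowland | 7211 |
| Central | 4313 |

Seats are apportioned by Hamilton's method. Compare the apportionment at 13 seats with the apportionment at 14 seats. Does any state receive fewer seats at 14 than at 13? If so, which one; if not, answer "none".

At 13 seats: North 2, Lowland 7, Central 4.
At 14 seats: North 1, Lowland 8, Central 5.
North drops from 2 to 1.

North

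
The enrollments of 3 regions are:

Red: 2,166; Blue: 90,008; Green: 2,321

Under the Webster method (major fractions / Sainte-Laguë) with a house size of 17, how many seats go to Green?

0

Standard divisor 94495/17 ≈ 5558.529; standard quotas: Red 0.390, Blue 16.193, Green 0.418.
Rounding to the nearest integer gives 0, 16, 0 = 16 seats, so the divisor must be adjusted.
With modified divisor 5300: modified quotas Red 0.409, Blue 16.983, Green 0.438.
Rounding to the nearest integer: Red 0, Blue 17, Green 0 (total 17).
Green receives 0.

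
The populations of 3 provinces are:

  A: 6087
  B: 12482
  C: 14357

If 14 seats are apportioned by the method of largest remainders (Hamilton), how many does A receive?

3

Standard divisor: 32926 ÷ 14 ≈ 2351.857.
Standard quotas: A 2.5882, B 5.3073, C 6.1045.
Lower quotas: A 2, B 5, C 6 (sum 13, leaving 1 seat).
Remainders in descending order: A 0.5882, B 0.3073, C 0.1045.
Largest remainder: A receives the extra seat.
A receives 3.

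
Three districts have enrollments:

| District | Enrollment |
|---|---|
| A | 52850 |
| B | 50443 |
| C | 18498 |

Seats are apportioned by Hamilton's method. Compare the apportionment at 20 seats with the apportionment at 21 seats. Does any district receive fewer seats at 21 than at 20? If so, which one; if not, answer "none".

At 20 seats: A 9, B 8, C 3.
At 21 seats: A 9, B 9, C 3.
No district's allocation decreased.

none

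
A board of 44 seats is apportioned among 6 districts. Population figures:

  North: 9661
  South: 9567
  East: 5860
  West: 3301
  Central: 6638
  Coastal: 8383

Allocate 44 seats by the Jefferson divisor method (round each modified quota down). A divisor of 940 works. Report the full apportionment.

North: 10; South: 10; East: 6; West: 3; Central: 7; Coastal: 8

With modified divisor 940: modified quotas North 10.278, South 10.178, East 6.234, West 3.512, Central 7.062, Coastal 8.918.
Rounding down: North 10, South 10, East 6, West 3, Central 7, Coastal 8 (total 44).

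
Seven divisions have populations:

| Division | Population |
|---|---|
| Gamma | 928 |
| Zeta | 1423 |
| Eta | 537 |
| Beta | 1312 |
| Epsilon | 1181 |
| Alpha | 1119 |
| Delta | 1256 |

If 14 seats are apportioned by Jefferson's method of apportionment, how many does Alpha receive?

Standard divisor 7756/14 ≈ 554; standard quotas: Gamma 1.675, Zeta 2.569, Eta 0.969, Beta 2.368, Epsilon 2.132, Alpha 2.020, Delta 2.267.
Rounding down gives 1, 2, 0, 2, 2, 2, 2 = 11 seats, so the divisor must be adjusted.
With modified divisor 450: modified quotas Gamma 2.062, Zeta 3.162, Eta 1.193, Beta 2.916, Epsilon 2.624, Alpha 2.487, Delta 2.791.
Rounding down: Gamma 2, Zeta 3, Eta 1, Beta 2, Epsilon 2, Alpha 2, Delta 2 (total 14).
Alpha receives 2.

2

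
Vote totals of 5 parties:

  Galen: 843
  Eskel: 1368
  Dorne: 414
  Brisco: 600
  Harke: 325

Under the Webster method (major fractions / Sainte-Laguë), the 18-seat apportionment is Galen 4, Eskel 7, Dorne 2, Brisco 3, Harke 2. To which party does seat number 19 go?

Galen

Priority for the next seat is population ÷ (current seats + 0.5).
Priorities: Galen 187.333, Eskel 182.400, Dorne 165.600, Brisco 171.429, Harke 130.000.
Highest priority: Galen.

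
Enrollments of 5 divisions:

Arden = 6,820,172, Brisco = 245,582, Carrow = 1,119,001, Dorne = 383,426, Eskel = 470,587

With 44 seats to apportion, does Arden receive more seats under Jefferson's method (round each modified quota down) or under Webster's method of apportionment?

Jefferson: Arden 35, Brisco 1, Carrow 5, Dorne 1, Eskel 2.
Webster: Arden 34, Brisco 1, Carrow 5, Dorne 2, Eskel 2.
Arden gets 35 under Jefferson and 34 under Webster.

Jefferson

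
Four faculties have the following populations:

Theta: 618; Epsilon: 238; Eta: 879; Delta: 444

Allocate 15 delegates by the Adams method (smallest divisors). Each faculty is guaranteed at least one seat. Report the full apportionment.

Theta 4, Epsilon 2, Eta 6, Delta 3

Standard divisor 2179/15 ≈ 145.267; standard quotas: Theta 4.254, Epsilon 1.638, Eta 6.051, Delta 3.056.
Rounding up gives 5, 2, 7, 4 = 18 seats, so the divisor must be adjusted.
With modified divisor 170: modified quotas Theta 3.635, Epsilon 1.400, Eta 5.171, Delta 2.612.
Rounding up: Theta 4, Epsilon 2, Eta 6, Delta 3 (total 15).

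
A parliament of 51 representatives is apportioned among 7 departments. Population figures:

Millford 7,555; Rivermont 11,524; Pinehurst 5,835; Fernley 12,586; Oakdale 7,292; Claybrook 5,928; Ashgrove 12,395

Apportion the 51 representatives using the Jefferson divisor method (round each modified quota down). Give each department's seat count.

Millford=6, Rivermont=9, Pinehurst=5, Fernley=10, Oakdale=6, Claybrook=5, Ashgrove=10

Standard divisor 63115/51 ≈ 1237.549; standard quotas: Millford 6.105, Rivermont 9.312, Pinehurst 4.715, Fernley 10.170, Oakdale 5.892, Claybrook 4.790, Ashgrove 10.016.
Rounding down gives 6, 9, 4, 10, 5, 4, 10 = 48 seats, so the divisor must be adjusted.
With modified divisor 1160: modified quotas Millford 6.513, Rivermont 9.934, Pinehurst 5.030, Fernley 10.850, Oakdale 6.286, Claybrook 5.110, Ashgrove 10.685.
Rounding down: Millford 6, Rivermont 9, Pinehurst 5, Fernley 10, Oakdale 6, Claybrook 5, Ashgrove 10 (total 51).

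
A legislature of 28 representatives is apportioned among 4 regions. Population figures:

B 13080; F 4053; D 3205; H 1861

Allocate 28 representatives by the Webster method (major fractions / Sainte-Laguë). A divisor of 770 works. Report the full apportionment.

With modified divisor 770: modified quotas B 16.987, F 5.264, D 4.162, H 2.417.
Rounding to the nearest integer: B 17, F 5, D 4, H 2 (total 28).

B 17, F 5, D 4, H 2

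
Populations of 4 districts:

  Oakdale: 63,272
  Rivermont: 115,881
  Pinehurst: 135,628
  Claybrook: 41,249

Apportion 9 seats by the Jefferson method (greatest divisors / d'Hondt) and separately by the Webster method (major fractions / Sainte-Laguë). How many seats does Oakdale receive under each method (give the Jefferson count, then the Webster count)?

1 and 2

Jefferson: Oakdale 1, Rivermont 3, Pinehurst 4, Claybrook 1.
Webster: Oakdale 2, Rivermont 3, Pinehurst 3, Claybrook 1.
Oakdale gets 1 under Jefferson and 2 under Webster.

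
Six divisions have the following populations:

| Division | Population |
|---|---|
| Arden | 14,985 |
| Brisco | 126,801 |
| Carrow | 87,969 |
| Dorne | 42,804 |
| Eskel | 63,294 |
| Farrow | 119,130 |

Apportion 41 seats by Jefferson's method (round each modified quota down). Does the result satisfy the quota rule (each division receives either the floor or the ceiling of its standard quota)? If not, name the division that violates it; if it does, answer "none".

none

Standard quotas: Arden 1.350, Brisco 11.426, Carrow 7.927, Dorne 3.857, Eskel 5.704, Farrow 10.735.
Jefferson allocation: Arden 1, Brisco 12, Carrow 8, Dorne 4, Eskel 5, Farrow 11.
Every allocation lies between the lower and upper quota.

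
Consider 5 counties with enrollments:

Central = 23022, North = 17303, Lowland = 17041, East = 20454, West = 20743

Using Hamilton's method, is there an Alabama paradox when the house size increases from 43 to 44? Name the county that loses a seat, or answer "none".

At 43 seats: Central 10, North 8, Lowland 7, East 9, West 9.
At 44 seats: Central 10, North 8, Lowland 8, East 9, West 9.
No county's allocation decreased.

none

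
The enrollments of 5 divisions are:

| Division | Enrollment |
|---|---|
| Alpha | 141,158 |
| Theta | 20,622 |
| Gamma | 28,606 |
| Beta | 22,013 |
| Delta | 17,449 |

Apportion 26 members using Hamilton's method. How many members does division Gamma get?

3

The standard divisor is 229848/26 ≈ 8840.308.
Standard quotas: Alpha 15.9675, Theta 2.3327, Gamma 3.2359, Beta 2.4901, Delta 1.9738.
Lower quotas: Alpha 15, Theta 2, Gamma 3, Beta 2, Delta 1 (sum 23, leaving 3 seats).
Remainders in descending order: Delta 0.9738, Alpha 0.9675, Beta 0.4901, Theta 0.3327, Gamma 0.2359.
The surplus seats go to Delta, Alpha, Beta.
Gamma receives 3.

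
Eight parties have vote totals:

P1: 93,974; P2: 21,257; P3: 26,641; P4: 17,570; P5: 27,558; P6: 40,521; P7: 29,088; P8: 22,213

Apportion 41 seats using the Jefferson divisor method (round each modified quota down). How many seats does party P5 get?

Standard divisor 278822/41 ≈ 6800.537; standard quotas: P1 13.819, P2 3.126, P3 3.917, P4 2.584, P5 4.052, P6 5.959, P7 4.277, P8 3.266.
Rounding down gives 13, 3, 3, 2, 4, 5, 4, 3 = 37 seats, so the divisor must be adjusted.
With modified divisor 6100: modified quotas P1 15.406, P2 3.485, P3 4.367, P4 2.880, P5 4.518, P6 6.643, P7 4.769, P8 3.641.
Rounding down: P1 15, P2 3, P3 4, P4 2, P5 4, P6 6, P7 4, P8 3 (total 41).
P5 receives 4.

4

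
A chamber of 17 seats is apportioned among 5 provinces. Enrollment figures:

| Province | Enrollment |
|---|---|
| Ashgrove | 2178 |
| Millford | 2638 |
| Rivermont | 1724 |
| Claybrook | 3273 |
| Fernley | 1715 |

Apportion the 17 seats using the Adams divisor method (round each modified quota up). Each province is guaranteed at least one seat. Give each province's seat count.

Standard divisor 11528/17 ≈ 678.118; standard quotas: Ashgrove 3.212, Millford 3.890, Rivermont 2.542, Claybrook 4.827, Fernley 2.529.
Rounding up gives 4, 4, 3, 5, 3 = 19 seats, so the divisor must be adjusted.
With modified divisor 840: modified quotas Ashgrove 2.593, Millford 3.140, Rivermont 2.052, Claybrook 3.896, Fernley 2.042.
Rounding up: Ashgrove 3, Millford 4, Rivermont 3, Claybrook 4, Fernley 3 (total 17).

Ashgrove: 3, Millford: 4, Rivermont: 3, Claybrook: 4, Fernley: 3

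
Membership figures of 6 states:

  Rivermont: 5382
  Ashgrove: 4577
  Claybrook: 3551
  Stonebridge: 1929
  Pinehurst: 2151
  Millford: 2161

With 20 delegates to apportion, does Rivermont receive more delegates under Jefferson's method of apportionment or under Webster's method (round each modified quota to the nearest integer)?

Jefferson

Jefferson: Rivermont 6, Ashgrove 5, Claybrook 3, Stonebridge 2, Pinehurst 2, Millford 2.
Webster: Rivermont 5, Ashgrove 5, Claybrook 4, Stonebridge 2, Pinehurst 2, Millford 2.
Rivermont gets 6 under Jefferson and 5 under Webster.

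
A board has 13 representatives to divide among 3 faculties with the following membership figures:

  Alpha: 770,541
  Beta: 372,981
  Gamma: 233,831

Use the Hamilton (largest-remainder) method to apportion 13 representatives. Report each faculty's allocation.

Standard divisor: 1377353 ÷ 13 ≈ 105950.231.
Standard quotas: Alpha 7.2727, Beta 3.5203, Gamma 2.2070.
Lower quotas: Alpha 7, Beta 3, Gamma 2 (sum 12, leaving 1 seat).
Remainders in descending order: Beta 0.5203, Alpha 0.2727, Gamma 0.2070.
The surplus seat goes to Beta.

Alpha=7; Beta=4; Gamma=2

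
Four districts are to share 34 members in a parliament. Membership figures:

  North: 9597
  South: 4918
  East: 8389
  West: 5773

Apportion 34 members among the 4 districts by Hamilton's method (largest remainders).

North 11, South 6, East 10, West 7

The standard divisor is 28677/34 ≈ 843.441.
Standard quotas: North 11.3784, South 5.8309, East 9.9462, West 6.8446.
Lower quotas: North 11, South 5, East 9, West 6 (sum 31, leaving 3 seats).
Remainders in descending order: East 0.9462, West 0.8446, South 0.8309, North 0.3784.
Largest remainders: East, West, South receive the extra seats.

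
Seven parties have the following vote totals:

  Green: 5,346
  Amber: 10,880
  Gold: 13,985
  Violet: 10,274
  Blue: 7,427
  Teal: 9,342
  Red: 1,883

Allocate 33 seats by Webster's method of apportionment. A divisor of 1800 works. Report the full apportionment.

With modified divisor 1800: modified quotas Green 2.970, Amber 6.044, Gold 7.769, Violet 5.708, Blue 4.126, Teal 5.190, Red 1.046.
Rounding to the nearest integer: Green 3, Amber 6, Gold 8, Violet 6, Blue 4, Teal 5, Red 1 (total 33).

Green 3; Amber 6; Gold 8; Violet 6; Blue 4; Teal 5; Red 1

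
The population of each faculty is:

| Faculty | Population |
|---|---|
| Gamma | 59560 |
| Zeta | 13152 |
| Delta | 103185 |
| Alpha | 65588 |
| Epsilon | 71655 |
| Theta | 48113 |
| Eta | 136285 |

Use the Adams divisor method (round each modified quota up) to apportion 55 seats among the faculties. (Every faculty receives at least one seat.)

Gamma=7, Zeta=2, Delta=11, Alpha=7, Epsilon=8, Theta=5, Eta=15

Standard divisor 497538/55 ≈ 9046.145; standard quotas: Gamma 6.584, Zeta 1.454, Delta 11.407, Alpha 7.250, Epsilon 7.921, Theta 5.319, Eta 15.066.
Rounding up gives 7, 2, 12, 8, 8, 6, 16 = 59 seats, so the divisor must be adjusted.
With modified divisor 9700: modified quotas Gamma 6.140, Zeta 1.356, Delta 10.638, Alpha 6.762, Epsilon 7.387, Theta 4.960, Eta 14.050.
Rounding up: Gamma 7, Zeta 2, Delta 11, Alpha 7, Epsilon 8, Theta 5, Eta 15 (total 55).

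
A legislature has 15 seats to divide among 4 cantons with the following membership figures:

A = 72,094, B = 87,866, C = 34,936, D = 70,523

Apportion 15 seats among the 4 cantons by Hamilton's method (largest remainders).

Standard divisor: 265419 ÷ 15 ≈ 17694.6.
Standard quotas: A 4.0744, B 4.9657, C 1.9744, D 3.9856.
Lower quotas: A 4, B 4, C 1, D 3 (sum 12, leaving 3 seats).
Remainders in descending order: D 0.9856, C 0.9744, B 0.9657, A 0.0744.
Largest remainders: D, C, B receive the extra seats.

A=4, B=5, C=2, D=4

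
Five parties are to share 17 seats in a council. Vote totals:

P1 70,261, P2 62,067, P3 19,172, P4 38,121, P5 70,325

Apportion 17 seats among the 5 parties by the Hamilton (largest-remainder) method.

P1 5, P2 4, P3 1, P4 2, P5 5

Total 259946; standard divisor 259946/17 ≈ 15290.941.
Standard quotas: P1 4.5949, P2 4.0591, P3 1.2538, P4 2.4930, P5 4.5991.
Lower quotas: P1 4, P2 4, P3 1, P4 2, P5 4 (sum 15, leaving 2 seats).
Remainders in descending order: P5 0.5991, P1 0.5949, P4 0.4930, P3 0.2538, P2 0.0591.
Largest remainders: P5, P1 receive the extra seats.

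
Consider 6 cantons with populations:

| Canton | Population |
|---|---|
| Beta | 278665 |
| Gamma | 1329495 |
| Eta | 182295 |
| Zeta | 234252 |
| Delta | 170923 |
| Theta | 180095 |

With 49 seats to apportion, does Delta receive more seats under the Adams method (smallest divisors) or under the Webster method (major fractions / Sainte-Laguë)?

Adams: Beta 6, Gamma 26, Eta 4, Zeta 5, Delta 4, Theta 4.
Webster: Beta 6, Gamma 27, Eta 4, Zeta 5, Delta 3, Theta 4.
Delta gets 4 under Adams and 3 under Webster.

Adams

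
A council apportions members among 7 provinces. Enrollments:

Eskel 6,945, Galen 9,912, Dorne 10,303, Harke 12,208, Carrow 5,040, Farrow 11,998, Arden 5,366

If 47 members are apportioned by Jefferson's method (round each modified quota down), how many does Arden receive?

4

Standard divisor 61772/47 ≈ 1314.298; standard quotas: Eskel 5.284, Galen 7.542, Dorne 7.839, Harke 9.289, Carrow 3.835, Farrow 9.129, Arden 4.083.
Rounding down gives 5, 7, 7, 9, 3, 9, 4 = 44 seats, so the divisor must be adjusted.
With modified divisor 1230: modified quotas Eskel 5.646, Galen 8.059, Dorne 8.376, Harke 9.925, Carrow 4.098, Farrow 9.754, Arden 4.363.
Rounding down: Eskel 5, Galen 8, Dorne 8, Harke 9, Carrow 4, Farrow 9, Arden 4 (total 47).
Arden receives 4.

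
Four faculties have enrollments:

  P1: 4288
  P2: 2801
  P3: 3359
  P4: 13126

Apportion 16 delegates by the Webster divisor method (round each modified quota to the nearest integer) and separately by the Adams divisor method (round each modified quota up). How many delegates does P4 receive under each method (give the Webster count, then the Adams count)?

Webster: P1 3, P2 2, P3 2, P4 9.
Adams: P1 3, P2 2, P3 3, P4 8.
P4 gets 9 under Webster and 8 under Adams.

9 and 8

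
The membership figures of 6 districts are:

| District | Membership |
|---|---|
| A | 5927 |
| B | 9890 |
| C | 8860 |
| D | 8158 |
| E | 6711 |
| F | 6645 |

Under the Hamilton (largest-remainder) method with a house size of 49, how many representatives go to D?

9

The standard divisor is 46191/49 ≈ 942.673.
Standard quotas: A 6.2874, B 10.4914, C 9.3988, D 8.6541, E 7.1191, F 7.0491.
Lower quotas: A 6, B 10, C 9, D 8, E 7, F 7 (sum 47, leaving 2 seats).
Remainders in descending order: D 0.6541, B 0.4914, C 0.3988, A 0.2874, E 0.1191, F 0.0491.
Largest remainders: D, B receive the extra seats.
D receives 9.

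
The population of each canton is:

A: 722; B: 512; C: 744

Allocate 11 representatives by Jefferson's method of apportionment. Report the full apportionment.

Standard divisor 1978/11 ≈ 179.818; standard quotas: A 4.015, B 2.847, C 4.138.
Rounding down gives 4, 2, 4 = 10 seats, so the divisor must be adjusted.
With modified divisor 160: modified quotas A 4.513, B 3.200, C 4.650.
Rounding down: A 4, B 3, C 4 (total 11).

A 4, B 3, C 4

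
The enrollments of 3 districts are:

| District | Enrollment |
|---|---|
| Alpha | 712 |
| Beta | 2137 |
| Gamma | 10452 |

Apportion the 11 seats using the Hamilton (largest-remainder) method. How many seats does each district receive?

Alpha=0, Beta=2, Gamma=9

Total 13301; standard divisor 13301/11 ≈ 1209.182.
Standard quotas: Alpha 0.5888, Beta 1.7673, Gamma 8.6439.
Lower quotas: Alpha 0, Beta 1, Gamma 8 (sum 9, leaving 2 seats).
Remainders in descending order: Beta 0.7673, Gamma 0.6439, Alpha 0.5888.
Largest remainders: Beta, Gamma receive the extra seats.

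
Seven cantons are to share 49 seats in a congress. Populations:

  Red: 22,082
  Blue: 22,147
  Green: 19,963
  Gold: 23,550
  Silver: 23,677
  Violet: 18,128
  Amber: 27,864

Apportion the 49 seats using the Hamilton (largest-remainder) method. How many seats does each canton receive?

Red: 7; Blue: 7; Green: 6; Gold: 7; Silver: 7; Violet: 6; Amber: 9

The standard divisor is 157411/49 ≈ 3212.469.
Standard quotas: Red 6.8738, Blue 6.8941, Green 6.2142, Gold 7.3308, Silver 7.3703, Violet 5.6430, Amber 8.6737.
Lower quotas: Red 6, Blue 6, Green 6, Gold 7, Silver 7, Violet 5, Amber 8 (sum 45, leaving 4 seats).
Remainders in descending order: Blue 0.8941, Red 0.8738, Amber 0.6737, Violet 0.6430, Silver 0.3703, Gold 0.3308, Green 0.2142.
The surplus seats go to Blue, Red, Amber, Violet.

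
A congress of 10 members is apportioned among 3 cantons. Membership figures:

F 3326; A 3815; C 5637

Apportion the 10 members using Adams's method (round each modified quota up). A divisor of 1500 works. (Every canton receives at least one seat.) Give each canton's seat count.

F 3; A 3; C 4

With modified divisor 1500: modified quotas F 2.217, A 2.543, C 3.758.
Rounding up: F 3, A 3, C 4 (total 10).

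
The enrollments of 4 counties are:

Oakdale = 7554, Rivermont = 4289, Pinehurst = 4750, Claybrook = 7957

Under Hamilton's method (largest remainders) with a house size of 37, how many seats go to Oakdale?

11

The standard divisor is 24550/37 ≈ 663.514.
Standard quotas: Oakdale 11.3848, Rivermont 6.4641, Pinehurst 7.1589, Claybrook 11.9922.
Lower quotas: Oakdale 11, Rivermont 6, Pinehurst 7, Claybrook 11 (sum 35, leaving 2 seats).
Remainders in descending order: Claybrook 0.9922, Rivermont 0.4641, Oakdale 0.3848, Pinehurst 0.1589.
Largest remainders: Claybrook, Rivermont receive the extra seats.
Oakdale receives 11.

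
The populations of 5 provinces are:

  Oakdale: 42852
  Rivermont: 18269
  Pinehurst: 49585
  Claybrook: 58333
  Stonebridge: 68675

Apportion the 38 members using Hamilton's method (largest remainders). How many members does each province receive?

Oakdale=7; Rivermont=3; Pinehurst=8; Claybrook=9; Stonebridge=11

The standard divisor is 237714/38 ≈ 6255.632.
Standard quotas: Oakdale 6.8501, Rivermont 2.9204, Pinehurst 7.9265, Claybrook 9.3249, Stonebridge 10.9781.
Lower quotas: Oakdale 6, Rivermont 2, Pinehurst 7, Claybrook 9, Stonebridge 10 (sum 34, leaving 4 seats).
Remainders in descending order: Stonebridge 0.9781, Pinehurst 0.9265, Rivermont 0.9204, Oakdale 0.8501, Claybrook 0.3249.
Largest remainders: Stonebridge, Pinehurst, Rivermont, Oakdale receive the extra seats.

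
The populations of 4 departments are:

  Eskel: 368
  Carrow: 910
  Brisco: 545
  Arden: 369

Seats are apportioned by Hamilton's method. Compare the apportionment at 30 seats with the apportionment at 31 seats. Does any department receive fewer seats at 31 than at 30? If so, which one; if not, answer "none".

At 30 seats: Eskel 5, Carrow 12, Brisco 8, Arden 5.
At 31 seats: Eskel 5, Carrow 13, Brisco 8, Arden 5.
No department's allocation decreased.

none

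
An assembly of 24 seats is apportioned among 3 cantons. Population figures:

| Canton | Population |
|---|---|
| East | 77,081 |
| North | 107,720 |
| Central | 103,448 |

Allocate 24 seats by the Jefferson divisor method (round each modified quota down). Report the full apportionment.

East=6, North=9, Central=9

Standard divisor 288249/24 ≈ 12010.375; standard quotas: East 6.418, North 8.969, Central 8.613.
Rounding down gives 6, 8, 8 = 22 seats, so the divisor must be adjusted.
With modified divisor 11300: modified quotas East 6.821, North 9.533, Central 9.155.
Rounding down: East 6, North 9, Central 9 (total 24).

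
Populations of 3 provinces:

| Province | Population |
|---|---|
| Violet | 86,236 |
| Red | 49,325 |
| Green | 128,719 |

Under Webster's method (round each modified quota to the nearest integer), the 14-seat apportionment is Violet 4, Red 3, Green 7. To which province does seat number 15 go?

Priority for the next seat is population ÷ (current seats + 0.5).
Priorities: Violet 19163.556, Red 14092.857, Green 17162.533.
Highest priority: Violet.

Violet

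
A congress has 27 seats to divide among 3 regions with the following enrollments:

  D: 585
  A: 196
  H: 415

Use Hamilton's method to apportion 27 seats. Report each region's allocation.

The standard divisor is 1196/27 ≈ 44.296.
Standard quotas: D 13.207, A 4.425, H 9.369.
Lower quotas: D 13, A 4, H 9 (sum 26, leaving 1 seat).
Remainders in descending order: A 0.425, H 0.369, D 0.207.
The surplus seat goes to A.

D=13, A=5, H=9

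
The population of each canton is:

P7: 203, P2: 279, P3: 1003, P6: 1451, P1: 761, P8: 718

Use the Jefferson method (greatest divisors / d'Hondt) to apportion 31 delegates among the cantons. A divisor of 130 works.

P7 1, P2 2, P3 7, P6 11, P1 5, P8 5

With modified divisor 130: modified quotas P7 1.562, P2 2.146, P3 7.715, P6 11.162, P1 5.854, P8 5.523.
Rounding down: P7 1, P2 2, P3 7, P6 11, P1 5, P8 5 (total 31).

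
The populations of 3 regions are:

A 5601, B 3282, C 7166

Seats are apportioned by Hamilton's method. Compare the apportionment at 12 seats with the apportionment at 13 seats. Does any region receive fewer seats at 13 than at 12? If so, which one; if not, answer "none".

none

At 12 seats: A 4, B 3, C 5.
At 13 seats: A 4, B 3, C 6.
No region's allocation decreased.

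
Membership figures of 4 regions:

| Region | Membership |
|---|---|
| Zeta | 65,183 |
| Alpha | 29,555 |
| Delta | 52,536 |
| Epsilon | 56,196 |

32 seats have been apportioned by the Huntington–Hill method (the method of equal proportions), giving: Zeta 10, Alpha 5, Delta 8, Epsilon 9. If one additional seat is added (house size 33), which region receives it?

Priority for the next seat is population ÷ (√(s·(s+1))).
Priorities: Zeta 6214.955, Alpha 5395.980, Delta 6191.427, Epsilon 5923.579.
Highest priority: Zeta.

Zeta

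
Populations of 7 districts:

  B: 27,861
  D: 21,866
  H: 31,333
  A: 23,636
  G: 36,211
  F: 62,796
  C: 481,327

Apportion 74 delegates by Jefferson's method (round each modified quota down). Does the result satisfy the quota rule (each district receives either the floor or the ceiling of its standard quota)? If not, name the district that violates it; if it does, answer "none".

C

Standard quotas: B 3.010, D 2.362, H 3.385, A 2.553, G 3.912, F 6.784, C 51.995.
Jefferson allocation: B 3, D 2, H 3, A 2, G 4, F 7, C 53.
C has quota 51.995 (lower 51, upper 52) but receives 53 — outside the quota interval.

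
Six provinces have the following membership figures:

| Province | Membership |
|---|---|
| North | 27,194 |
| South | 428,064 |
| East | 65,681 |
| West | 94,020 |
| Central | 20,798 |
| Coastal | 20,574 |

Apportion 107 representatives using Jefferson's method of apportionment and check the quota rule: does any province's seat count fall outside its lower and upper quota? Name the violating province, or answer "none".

South

Standard quotas: North 4.433, South 69.786, East 10.708, West 15.328, Central 3.391, Coastal 3.354.
Jefferson allocation: North 4, South 71, East 11, West 15, Central 3, Coastal 3.
South has quota 69.786 (lower 69, upper 70) but receives 71 — outside the quota interval.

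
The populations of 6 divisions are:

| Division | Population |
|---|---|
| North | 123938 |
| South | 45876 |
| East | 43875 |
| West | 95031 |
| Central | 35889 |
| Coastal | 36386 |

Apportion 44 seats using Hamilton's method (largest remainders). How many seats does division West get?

11

The standard divisor is 380995/44 ≈ 8658.977.
Standard quotas: North 14.3132, South 5.2981, East 5.0670, West 10.9749, Central 4.1447, Coastal 4.2021.
Lower quotas: North 14, South 5, East 5, West 10, Central 4, Coastal 4 (sum 42, leaving 2 seats).
Remainders in descending order: West 0.9749, North 0.3132, South 0.2981, Coastal 0.2021, Central 0.1447, East 0.0670.
Largest remainders: West, North receive the extra seats.
West receives 11.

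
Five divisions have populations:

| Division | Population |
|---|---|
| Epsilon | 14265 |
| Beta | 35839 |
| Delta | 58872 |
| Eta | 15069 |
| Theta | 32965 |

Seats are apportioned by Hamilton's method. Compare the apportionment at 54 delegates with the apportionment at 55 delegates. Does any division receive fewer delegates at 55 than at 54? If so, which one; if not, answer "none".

At 54 seats: Epsilon 5, Beta 12, Delta 20, Eta 5, Theta 12.
At 55 seats: Epsilon 5, Beta 13, Delta 21, Eta 5, Theta 11.
Theta drops from 12 to 11.

Theta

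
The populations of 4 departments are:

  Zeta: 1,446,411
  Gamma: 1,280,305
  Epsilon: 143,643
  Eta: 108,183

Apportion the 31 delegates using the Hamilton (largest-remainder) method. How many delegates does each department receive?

Zeta: 15; Gamma: 13; Epsilon: 2; Eta: 1

Standard divisor: 2978542 ÷ 31 = 96082.
Standard quotas: Zeta 15.0539, Gamma 13.3251, Epsilon 1.4950, Eta 1.1259.
Lower quotas: Zeta 15, Gamma 13, Epsilon 1, Eta 1 (sum 30, leaving 1 seat).
Remainders in descending order: Epsilon 0.4950, Gamma 0.3251, Eta 0.1259, Zeta 0.0539.
The surplus seat goes to Epsilon.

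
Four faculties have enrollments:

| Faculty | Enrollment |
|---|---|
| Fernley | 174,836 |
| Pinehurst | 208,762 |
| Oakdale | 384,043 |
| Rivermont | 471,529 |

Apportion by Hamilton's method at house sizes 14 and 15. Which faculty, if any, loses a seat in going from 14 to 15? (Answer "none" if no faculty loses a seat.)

At 14 seats: Fernley 2, Pinehurst 3, Oakdale 4, Rivermont 5.
At 15 seats: Fernley 2, Pinehurst 2, Oakdale 5, Rivermont 6.
Pinehurst drops from 3 to 2.

Pinehurst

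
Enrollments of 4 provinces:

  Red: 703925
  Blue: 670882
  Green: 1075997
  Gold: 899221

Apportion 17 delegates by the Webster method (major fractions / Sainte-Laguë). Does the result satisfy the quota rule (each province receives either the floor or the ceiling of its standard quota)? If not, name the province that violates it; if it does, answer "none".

Standard quotas: Red 3.572, Blue 3.404, Green 5.460, Gold 4.563.
Webster allocation: Red 4, Blue 3, Green 5, Gold 5.
Every allocation lies between the lower and upper quota.

none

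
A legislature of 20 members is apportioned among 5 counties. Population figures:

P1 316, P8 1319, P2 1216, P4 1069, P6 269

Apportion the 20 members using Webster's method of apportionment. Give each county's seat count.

P1: 2, P8: 6, P2: 6, P4: 5, P6: 1

Standard divisor 4189/20 ≈ 209.45; standard quotas: P1 1.509, P8 6.297, P2 5.806, P4 5.104, P6 1.284.
Rounding to the nearest integer gives P1 2, P8 6, P2 6, P4 5, P6 1 — total 20, matching the house size, so no adjustment is needed.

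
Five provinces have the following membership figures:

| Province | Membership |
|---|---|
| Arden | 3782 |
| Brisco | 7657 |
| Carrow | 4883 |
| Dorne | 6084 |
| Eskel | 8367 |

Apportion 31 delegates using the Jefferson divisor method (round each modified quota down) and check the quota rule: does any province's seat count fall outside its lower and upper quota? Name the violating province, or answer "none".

none

Standard quotas: Arden 3.810, Brisco 7.713, Carrow 4.919, Dorne 6.129, Eskel 8.429.
Jefferson allocation: Arden 4, Brisco 8, Carrow 5, Dorne 6, Eskel 8.
Every allocation lies between the lower and upper quota.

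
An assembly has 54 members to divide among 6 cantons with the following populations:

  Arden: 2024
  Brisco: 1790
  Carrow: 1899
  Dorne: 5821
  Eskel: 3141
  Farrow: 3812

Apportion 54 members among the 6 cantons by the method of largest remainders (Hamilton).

Total 18487; standard divisor 18487/54 ≈ 342.352.
Standard quotas: Arden 5.9120, Brisco 5.2285, Carrow 5.5469, Dorne 17.0030, Eskel 9.1748, Farrow 11.1347.
Lower quotas: Arden 5, Brisco 5, Carrow 5, Dorne 17, Eskel 9, Farrow 11 (sum 52, leaving 2 seats).
Remainders in descending order: Arden 0.9120, Carrow 0.5469, Brisco 0.2285, Eskel 0.1748, Farrow 0.1347, Dorne 0.0030.
The surplus seats go to Arden, Carrow.

Arden: 6, Brisco: 5, Carrow: 6, Dorne: 17, Eskel: 9, Farrow: 11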